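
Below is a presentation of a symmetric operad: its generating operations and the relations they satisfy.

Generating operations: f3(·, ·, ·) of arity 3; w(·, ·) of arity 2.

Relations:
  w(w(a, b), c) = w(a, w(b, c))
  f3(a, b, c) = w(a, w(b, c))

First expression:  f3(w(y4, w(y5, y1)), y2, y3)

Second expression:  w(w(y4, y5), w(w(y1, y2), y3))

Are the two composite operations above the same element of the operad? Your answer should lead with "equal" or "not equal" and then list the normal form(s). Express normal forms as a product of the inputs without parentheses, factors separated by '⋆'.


Normal form of the first expression: y4 ⋆ y5 ⋆ y1 ⋆ y2 ⋆ y3
Normal form of the second expression: y4 ⋆ y5 ⋆ y1 ⋆ y2 ⋆ y3
One common form — equal.

equal; the common form is y4 ⋆ y5 ⋆ y1 ⋆ y2 ⋆ y3


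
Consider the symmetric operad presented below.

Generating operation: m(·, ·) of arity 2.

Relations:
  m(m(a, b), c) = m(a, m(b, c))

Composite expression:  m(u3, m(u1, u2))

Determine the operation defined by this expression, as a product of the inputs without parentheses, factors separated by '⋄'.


Associativity of m dissolves the nesting; only the u-input order survives.
m(u1, u2) spells out as u1 ⋄ u2
m(u3, m(u1, u2)) spells out as u3 ⋄ u1 ⋄ u2

u3 ⋄ u1 ⋄ u2


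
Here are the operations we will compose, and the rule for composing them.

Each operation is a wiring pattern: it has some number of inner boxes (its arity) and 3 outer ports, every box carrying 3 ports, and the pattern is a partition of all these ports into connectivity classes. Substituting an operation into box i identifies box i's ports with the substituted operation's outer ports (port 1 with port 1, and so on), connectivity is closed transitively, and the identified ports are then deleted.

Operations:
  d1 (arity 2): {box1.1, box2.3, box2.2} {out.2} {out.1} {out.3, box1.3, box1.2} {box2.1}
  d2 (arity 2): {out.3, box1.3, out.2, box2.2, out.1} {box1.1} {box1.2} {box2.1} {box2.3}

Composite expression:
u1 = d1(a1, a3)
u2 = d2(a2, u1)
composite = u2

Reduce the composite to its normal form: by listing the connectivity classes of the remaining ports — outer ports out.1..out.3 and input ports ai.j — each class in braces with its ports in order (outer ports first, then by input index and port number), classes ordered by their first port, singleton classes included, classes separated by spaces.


{out.1, out.2, out.3, a2.3} {a1.1, a3.2, a3.3} {a1.2, a1.3} {a2.1} {a2.2} {a3.1}

Connectivity passes through glued d2-boundaries; trace each wire chain.
after d1, the pattern on (a1, a3) reads {out.1} {out.2} {out.3, a1.2, a1.3} {a1.1, a3.2, a3.3} {a3.1} (out.j = its outer ports)
after d2, the pattern on (a2, a1, a3) reads {out.1, out.2, out.3, a2.3} {a1.1, a3.2, a3.3} {a1.2, a1.3} {a2.1} {a2.2} {a3.1} (out.j = its outer ports)


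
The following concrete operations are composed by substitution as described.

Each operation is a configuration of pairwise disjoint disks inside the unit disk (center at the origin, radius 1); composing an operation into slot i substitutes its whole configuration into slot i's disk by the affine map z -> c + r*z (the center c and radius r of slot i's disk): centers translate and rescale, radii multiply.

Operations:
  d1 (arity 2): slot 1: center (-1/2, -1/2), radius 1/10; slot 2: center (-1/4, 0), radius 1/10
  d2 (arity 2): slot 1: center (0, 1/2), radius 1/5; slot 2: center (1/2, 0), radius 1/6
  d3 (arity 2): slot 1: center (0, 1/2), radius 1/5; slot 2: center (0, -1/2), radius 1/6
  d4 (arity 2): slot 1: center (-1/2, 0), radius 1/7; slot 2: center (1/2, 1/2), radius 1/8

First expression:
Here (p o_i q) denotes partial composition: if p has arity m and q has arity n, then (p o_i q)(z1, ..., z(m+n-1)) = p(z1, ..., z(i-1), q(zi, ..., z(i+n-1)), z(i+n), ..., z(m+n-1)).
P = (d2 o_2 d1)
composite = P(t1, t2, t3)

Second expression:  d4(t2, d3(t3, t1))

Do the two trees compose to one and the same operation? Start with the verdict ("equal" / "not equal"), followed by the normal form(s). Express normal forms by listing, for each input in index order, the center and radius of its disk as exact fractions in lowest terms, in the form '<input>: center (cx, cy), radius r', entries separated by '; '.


not equal: they reduce to t1: center (0, 1/2), radius 1/5; t2: center (5/12, -1/12), radius 1/60; t3: center (11/24, 0), radius 1/60 and t1: center (1/2, 7/16), radius 1/48; t2: center (-1/2, 0), radius 1/7; t3: center (1/2, 9/16), radius 1/40


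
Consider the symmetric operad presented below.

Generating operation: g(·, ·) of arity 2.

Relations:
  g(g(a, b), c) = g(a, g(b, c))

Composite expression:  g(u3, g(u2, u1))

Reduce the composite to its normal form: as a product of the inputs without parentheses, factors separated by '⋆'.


Under associativity of g, the answer is the u's in reading order.
g(u2, u1) flattens to u2 ⋆ u1
g(u3, g(u2, u1)) flattens to u3 ⋆ u2 ⋆ u1

u3 ⋆ u2 ⋆ u1


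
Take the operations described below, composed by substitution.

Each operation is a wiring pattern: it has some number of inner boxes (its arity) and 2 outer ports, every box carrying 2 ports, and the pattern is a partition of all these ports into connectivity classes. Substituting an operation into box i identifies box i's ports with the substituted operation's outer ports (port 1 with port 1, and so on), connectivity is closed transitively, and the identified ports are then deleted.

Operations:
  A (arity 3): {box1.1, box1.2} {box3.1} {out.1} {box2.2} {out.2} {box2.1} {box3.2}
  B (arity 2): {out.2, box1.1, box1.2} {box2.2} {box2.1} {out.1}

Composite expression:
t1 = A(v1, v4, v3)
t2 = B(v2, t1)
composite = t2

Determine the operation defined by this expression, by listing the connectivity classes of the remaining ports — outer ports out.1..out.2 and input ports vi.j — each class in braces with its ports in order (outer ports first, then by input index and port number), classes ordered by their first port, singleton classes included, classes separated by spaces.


{out.1} {out.2, v2.1, v2.2} {v1.1, v1.2} {v3.1} {v3.2} {v4.1} {v4.2}

After gluing at B, chains via deleted ports link the v-ports.
through A, on inputs (v1, v4, v3): {out.1} {out.2} {v1.1, v1.2} {v3.1} {v3.2} {v4.1} {v4.2} (out.j = stage outer ports)
through B, on inputs (v2, v1, v4, v3): {out.1} {out.2, v2.1, v2.2} {v1.1, v1.2} {v3.1} {v3.2} {v4.1} {v4.2} (out.j = stage outer ports)


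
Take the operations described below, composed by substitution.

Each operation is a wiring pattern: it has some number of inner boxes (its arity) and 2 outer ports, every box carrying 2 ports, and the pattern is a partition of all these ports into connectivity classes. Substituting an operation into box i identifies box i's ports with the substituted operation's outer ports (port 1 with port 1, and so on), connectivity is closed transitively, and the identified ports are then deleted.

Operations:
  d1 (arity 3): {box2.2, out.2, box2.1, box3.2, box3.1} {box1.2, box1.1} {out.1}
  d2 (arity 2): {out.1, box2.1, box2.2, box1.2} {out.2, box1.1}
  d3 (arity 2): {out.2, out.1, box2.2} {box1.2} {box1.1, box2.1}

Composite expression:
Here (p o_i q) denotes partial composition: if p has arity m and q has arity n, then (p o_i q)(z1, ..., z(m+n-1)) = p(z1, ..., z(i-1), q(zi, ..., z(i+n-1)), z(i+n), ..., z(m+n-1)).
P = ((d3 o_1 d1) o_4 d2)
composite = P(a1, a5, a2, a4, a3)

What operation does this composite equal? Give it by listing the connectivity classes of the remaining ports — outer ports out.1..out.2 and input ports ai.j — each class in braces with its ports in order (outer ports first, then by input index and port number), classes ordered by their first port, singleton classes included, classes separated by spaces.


{out.1, out.2, a4.1} {a1.1, a1.2} {a2.1, a2.2, a5.1, a5.2} {a3.1, a3.2, a4.2}

Two ports join when wires chain via d3-identified ports.
the subtree at d1 composes to {out.1} {out.2, a2.1, a2.2, a5.1, a5.2} {a1.1, a1.2} on (a1, a5, a2); out.j = own outer ports
the subtree at d2 composes to {out.1, a3.1, a3.2, a4.2} {out.2, a4.1} on (a4, a3); out.j = own outer ports
the subtree at d3 composes to {out.1, out.2, a4.1} {a1.1, a1.2} {a2.1, a2.2, a5.1, a5.2} {a3.1, a3.2, a4.2} on (a1, a5, a2, a4, a3); out.j = own outer ports


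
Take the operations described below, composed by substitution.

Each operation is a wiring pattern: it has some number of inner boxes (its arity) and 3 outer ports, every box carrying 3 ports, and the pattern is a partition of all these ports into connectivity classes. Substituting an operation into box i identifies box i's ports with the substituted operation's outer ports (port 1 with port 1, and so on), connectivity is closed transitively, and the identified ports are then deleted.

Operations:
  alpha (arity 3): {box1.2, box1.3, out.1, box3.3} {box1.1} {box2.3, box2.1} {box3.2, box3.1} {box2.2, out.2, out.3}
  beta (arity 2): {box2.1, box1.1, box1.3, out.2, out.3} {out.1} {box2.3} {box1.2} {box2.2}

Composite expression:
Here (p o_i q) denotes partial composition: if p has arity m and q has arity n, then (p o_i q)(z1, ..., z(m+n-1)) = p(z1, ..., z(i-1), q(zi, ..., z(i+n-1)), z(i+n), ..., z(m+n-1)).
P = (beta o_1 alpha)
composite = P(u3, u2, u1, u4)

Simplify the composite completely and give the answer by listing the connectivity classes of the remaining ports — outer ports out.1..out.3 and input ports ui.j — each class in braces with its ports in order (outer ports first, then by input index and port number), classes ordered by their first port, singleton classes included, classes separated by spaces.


{out.1} {out.2, out.3, u1.3, u2.2, u3.2, u3.3, u4.1} {u1.1, u1.2} {u2.1, u2.3} {u3.1} {u4.2} {u4.3}

Substituting into beta glues patterns; closure does the rest.
through alpha, on inputs (u3, u2, u1): {out.1, u1.3, u3.2, u3.3} {out.2, out.3, u2.2} {u1.1, u1.2} {u2.1, u2.3} {u3.1} (out.j = stage outer ports)
through beta, on inputs (u3, u2, u1, u4): {out.1} {out.2, out.3, u1.3, u2.2, u3.2, u3.3, u4.1} {u1.1, u1.2} {u2.1, u2.3} {u3.1} {u4.2} {u4.3} (out.j = stage outer ports)


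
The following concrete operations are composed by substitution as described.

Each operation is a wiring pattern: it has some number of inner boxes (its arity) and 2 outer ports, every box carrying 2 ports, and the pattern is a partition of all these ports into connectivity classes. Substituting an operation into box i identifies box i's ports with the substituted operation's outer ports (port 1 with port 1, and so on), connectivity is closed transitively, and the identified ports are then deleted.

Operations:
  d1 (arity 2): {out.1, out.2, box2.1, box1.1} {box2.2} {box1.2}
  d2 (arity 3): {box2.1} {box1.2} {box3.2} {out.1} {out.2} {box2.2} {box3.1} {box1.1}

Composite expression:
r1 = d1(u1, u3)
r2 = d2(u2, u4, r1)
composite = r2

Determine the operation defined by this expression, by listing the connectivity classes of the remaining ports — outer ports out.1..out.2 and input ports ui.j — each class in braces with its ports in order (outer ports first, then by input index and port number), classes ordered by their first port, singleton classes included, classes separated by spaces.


Connectivity passes through glued d2-boundaries; trace each wire chain.
through d1, on inputs (u1, u3): {out.1, out.2, u1.1, u3.1} {u1.2} {u3.2} (out.j = stage outer ports)
through d2, on inputs (u2, u4, u1, u3): {out.1} {out.2} {u1.1, u3.1} {u1.2} {u2.1} {u2.2} {u3.2} {u4.1} {u4.2} (out.j = stage outer ports)

{out.1} {out.2} {u1.1, u3.1} {u1.2} {u2.1} {u2.2} {u3.2} {u4.1} {u4.2}


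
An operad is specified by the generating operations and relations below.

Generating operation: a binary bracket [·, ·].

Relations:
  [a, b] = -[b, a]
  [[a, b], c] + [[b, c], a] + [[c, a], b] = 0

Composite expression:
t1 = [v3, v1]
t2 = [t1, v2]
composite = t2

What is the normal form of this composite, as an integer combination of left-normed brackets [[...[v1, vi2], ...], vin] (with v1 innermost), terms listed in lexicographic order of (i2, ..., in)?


A multilinear Lie element is pinned by v1-initial words (v1 innermost).
Composite bracket: [[v3, v1], v2]
Each bracket splits as ab - ba, giving 4 signed words (2^2 = 4).
The v1-initial words carry the normal form:
  from v1v3v2, sign -1: term -[[v1, v3], v2]

-[[v1, v3], v2]


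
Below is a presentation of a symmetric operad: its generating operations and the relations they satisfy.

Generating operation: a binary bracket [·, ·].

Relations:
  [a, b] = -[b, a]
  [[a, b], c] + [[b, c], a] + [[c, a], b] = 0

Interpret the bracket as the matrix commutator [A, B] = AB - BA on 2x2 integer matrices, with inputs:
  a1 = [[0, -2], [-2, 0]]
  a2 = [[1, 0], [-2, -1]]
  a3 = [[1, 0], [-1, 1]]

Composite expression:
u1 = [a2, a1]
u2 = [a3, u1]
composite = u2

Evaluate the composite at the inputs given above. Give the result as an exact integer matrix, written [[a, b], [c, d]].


[[-4, 0], [8, 4]]

[a2, a1] = [[-4, -4], [4, 4]]
[a3, [a2, a1]] = [[-4, 0], [8, 4]]


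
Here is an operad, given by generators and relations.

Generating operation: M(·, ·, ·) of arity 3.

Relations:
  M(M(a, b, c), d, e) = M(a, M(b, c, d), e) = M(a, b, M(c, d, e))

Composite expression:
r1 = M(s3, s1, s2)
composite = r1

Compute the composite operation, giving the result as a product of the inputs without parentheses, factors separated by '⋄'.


s3 ⋄ s1 ⋄ s2

All parenthesizations of M agree; list the s-inputs left to right.
M(s3, s1, s2) linearizes to s3 ⋄ s1 ⋄ s2


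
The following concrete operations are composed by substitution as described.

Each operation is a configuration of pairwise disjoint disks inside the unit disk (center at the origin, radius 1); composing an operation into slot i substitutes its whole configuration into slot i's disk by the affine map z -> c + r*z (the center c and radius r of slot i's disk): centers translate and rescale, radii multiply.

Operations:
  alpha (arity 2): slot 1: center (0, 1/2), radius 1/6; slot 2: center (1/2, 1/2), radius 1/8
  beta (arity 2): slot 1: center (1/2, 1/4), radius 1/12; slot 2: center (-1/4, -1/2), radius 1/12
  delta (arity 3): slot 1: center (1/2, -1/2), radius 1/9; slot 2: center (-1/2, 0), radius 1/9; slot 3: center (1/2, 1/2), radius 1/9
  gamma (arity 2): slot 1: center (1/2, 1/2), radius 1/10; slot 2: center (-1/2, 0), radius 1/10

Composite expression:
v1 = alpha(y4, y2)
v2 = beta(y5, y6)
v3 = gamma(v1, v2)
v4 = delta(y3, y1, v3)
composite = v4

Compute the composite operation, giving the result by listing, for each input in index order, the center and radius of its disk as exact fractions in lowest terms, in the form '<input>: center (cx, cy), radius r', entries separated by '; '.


Nesting under delta composes maps z -> c + r*z down each y-path.
input y3: applying the 1 nested substitution gives center (1/2, -1/2), radius 1/9
input y1: applying the 1 nested substitution gives center (-1/2, 0), radius 1/9
input y4: applying the 3 nested substitutions gives center (5/9, 101/180), radius 1/540
input y2: applying the 3 nested substitutions gives center (101/180, 101/180), radius 1/720
input y5: applying the 3 nested substitutions gives center (9/20, 181/360), radius 1/1080
input y6: applying the 3 nested substitutions gives center (53/120, 89/180), radius 1/1080

y1: center (-1/2, 0), radius 1/9; y2: center (101/180, 101/180), radius 1/720; y3: center (1/2, -1/2), radius 1/9; y4: center (5/9, 101/180), radius 1/540; y5: center (9/20, 181/360), radius 1/1080; y6: center (53/120, 89/180), radius 1/1080


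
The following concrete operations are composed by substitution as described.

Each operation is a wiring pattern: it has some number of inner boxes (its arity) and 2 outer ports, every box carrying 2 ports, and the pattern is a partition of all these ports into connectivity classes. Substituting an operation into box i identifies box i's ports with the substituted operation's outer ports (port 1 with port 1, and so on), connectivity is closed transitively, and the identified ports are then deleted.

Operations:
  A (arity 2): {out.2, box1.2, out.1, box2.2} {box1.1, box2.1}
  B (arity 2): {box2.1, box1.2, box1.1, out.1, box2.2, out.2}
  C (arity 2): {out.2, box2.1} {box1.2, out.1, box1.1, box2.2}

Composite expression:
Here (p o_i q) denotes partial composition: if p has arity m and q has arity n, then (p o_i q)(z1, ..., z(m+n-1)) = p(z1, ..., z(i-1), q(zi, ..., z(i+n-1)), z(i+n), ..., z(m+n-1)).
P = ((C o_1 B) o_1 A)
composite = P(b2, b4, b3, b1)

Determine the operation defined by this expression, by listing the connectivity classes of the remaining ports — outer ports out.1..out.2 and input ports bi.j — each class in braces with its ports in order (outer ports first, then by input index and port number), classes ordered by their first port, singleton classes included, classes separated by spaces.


{out.1, b1.2, b2.2, b3.1, b3.2, b4.2} {out.2, b1.1} {b2.1, b4.1}

Reachability decides: close wires over C-identified ports.
A over (b2, b4) gives {out.1, out.2, b2.2, b4.2} {b2.1, b4.1}, out.j being that stage's outer ports
B over (b2, b4, b3) gives {out.1, out.2, b2.2, b3.1, b3.2, b4.2} {b2.1, b4.1}, out.j being that stage's outer ports
C over (b2, b4, b3, b1) gives {out.1, b1.2, b2.2, b3.1, b3.2, b4.2} {out.2, b1.1} {b2.1, b4.1}, out.j being that stage's outer ports


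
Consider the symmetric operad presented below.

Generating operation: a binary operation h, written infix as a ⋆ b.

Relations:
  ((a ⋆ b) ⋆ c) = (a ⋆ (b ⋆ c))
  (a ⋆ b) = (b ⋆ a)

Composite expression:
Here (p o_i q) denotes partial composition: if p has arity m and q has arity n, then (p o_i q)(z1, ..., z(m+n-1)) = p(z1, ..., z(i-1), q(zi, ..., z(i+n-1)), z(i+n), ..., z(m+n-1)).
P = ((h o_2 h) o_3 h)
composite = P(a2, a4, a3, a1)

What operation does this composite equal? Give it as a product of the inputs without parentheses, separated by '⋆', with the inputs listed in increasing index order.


a1 ⋆ a2 ⋆ a3 ⋆ a4

Any arrangement under h is one operation, so sort the a-inputs.
(a3 ⋆ a1) reduces to a3 ⋆ a1
(a4 ⋆ (a3 ⋆ a1)) reduces to a4 ⋆ a3 ⋆ a1
(a2 ⋆ (a4 ⋆ (a3 ⋆ a1))) reduces to a2 ⋆ a4 ⋆ a3 ⋆ a1
rearranged into index order: a1 ⋆ a2 ⋆ a3 ⋆ a4


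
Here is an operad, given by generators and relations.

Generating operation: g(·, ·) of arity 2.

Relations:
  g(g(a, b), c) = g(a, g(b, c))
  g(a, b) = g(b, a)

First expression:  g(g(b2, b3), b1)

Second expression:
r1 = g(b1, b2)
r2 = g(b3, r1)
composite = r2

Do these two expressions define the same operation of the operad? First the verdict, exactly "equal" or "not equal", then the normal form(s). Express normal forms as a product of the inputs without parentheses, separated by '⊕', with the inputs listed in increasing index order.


The first expression reduces to b1 ⊕ b2 ⊕ b3
The second expression reduces to b1 ⊕ b2 ⊕ b3
One common form — equal.

equal; the common form is b1 ⊕ b2 ⊕ b3


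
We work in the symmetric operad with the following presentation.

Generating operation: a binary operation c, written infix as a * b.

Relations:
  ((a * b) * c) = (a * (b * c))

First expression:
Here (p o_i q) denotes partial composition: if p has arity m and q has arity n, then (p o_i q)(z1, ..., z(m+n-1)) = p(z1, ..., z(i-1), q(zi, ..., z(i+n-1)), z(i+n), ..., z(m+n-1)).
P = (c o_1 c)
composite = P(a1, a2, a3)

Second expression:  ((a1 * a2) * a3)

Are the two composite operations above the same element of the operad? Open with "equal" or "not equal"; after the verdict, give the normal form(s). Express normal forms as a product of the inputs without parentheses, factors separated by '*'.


equal — both sides give a1 * a2 * a3


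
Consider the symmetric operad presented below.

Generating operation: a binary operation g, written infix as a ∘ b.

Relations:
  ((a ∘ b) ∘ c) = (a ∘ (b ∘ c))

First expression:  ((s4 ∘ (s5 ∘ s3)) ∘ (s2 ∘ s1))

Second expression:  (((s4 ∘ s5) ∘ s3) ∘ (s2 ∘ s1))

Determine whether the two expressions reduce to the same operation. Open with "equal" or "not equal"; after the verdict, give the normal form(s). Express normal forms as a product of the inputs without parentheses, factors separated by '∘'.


The first expression reduces to s4 ∘ s5 ∘ s3 ∘ s2 ∘ s1
The second expression reduces to s4 ∘ s5 ∘ s3 ∘ s2 ∘ s1
Both agree, so they are equal.

equal; both compose to s4 ∘ s5 ∘ s3 ∘ s2 ∘ s1


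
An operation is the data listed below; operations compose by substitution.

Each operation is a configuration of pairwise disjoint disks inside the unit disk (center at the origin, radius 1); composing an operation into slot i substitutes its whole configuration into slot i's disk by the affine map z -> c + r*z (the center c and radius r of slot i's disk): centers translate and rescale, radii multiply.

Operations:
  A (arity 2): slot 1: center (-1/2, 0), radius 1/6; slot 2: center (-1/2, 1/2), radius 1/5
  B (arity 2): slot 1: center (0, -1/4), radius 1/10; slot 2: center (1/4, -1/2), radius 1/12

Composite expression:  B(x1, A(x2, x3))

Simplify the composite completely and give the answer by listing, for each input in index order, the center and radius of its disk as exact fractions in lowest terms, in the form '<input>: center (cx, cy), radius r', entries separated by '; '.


x1: center (0, -1/4), radius 1/10; x2: center (5/24, -1/2), radius 1/72; x3: center (5/24, -11/24), radius 1/60

Follow each x-input down from B: c' goes to c + r*c', radius to r*r'.
x1: after 1 affine step, its disk has center (0, -1/4), radius 1/10
x2: after 2 affine steps, its disk has center (5/24, -1/2), radius 1/72
x3: after 2 affine steps, its disk has center (5/24, -11/24), radius 1/60


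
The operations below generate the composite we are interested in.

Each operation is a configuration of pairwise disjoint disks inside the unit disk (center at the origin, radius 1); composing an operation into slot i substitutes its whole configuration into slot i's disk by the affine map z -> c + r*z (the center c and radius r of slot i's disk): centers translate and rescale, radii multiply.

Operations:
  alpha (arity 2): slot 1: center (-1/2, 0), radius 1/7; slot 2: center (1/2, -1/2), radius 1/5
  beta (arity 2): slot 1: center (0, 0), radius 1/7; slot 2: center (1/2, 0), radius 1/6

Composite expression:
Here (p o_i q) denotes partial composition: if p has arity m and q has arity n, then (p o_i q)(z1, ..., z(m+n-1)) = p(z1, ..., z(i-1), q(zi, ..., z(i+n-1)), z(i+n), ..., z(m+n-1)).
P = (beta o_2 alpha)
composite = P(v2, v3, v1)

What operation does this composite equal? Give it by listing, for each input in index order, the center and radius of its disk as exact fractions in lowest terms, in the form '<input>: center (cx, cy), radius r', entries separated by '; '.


v1: center (7/12, -1/12), radius 1/30; v2: center (0, 0), radius 1/7; v3: center (5/12, 0), radius 1/42

Only the slot chain above each v matters under beta; compose those maps.
for v2, the 1-step affine chain lands on center (0, 0), radius 1/7
for v3, the 2-step affine chain lands on center (5/12, 0), radius 1/42
for v1, the 2-step affine chain lands on center (7/12, -1/12), radius 1/30


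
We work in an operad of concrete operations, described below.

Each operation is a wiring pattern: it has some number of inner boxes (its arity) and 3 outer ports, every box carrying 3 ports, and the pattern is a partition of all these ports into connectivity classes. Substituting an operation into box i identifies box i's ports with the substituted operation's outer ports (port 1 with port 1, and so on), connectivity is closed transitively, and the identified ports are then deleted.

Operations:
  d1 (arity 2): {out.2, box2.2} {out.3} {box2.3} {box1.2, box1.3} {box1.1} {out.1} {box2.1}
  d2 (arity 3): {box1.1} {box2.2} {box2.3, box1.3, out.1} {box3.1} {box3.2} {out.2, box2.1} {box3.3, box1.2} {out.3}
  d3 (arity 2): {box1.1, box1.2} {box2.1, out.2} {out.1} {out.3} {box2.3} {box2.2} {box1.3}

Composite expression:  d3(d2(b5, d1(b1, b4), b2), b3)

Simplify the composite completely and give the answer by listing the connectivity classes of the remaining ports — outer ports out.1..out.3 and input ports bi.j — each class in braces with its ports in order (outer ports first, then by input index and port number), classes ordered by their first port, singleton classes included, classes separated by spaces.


{out.1} {out.2, b3.1} {out.3} {b1.1} {b1.2, b1.3} {b2.1} {b2.2} {b2.3, b5.2} {b3.2} {b3.3} {b4.1} {b4.2} {b4.3} {b5.1} {b5.3}


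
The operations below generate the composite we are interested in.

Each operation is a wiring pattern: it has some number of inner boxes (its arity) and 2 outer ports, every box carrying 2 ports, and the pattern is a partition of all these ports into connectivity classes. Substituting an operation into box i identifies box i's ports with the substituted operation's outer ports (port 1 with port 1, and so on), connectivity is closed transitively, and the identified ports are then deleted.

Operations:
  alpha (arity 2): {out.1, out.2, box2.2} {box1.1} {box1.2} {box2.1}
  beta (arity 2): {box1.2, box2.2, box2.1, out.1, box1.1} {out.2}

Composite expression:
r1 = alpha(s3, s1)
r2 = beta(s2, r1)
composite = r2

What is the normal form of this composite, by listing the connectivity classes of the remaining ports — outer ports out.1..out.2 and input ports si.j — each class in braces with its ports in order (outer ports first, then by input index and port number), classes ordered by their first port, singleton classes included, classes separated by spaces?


{out.1, s1.2, s2.1, s2.2} {out.2} {s1.1} {s3.1} {s3.2}

Two ports join when wires chain via beta-identified ports.
stage alpha: inputs (s3, s1), connectivity {out.1, out.2, s1.2} {s1.1} {s3.1} {s3.2}, out.j its boundary
stage beta: inputs (s2, s3, s1), connectivity {out.1, s1.2, s2.1, s2.2} {out.2} {s1.1} {s3.1} {s3.2}, out.j its boundary


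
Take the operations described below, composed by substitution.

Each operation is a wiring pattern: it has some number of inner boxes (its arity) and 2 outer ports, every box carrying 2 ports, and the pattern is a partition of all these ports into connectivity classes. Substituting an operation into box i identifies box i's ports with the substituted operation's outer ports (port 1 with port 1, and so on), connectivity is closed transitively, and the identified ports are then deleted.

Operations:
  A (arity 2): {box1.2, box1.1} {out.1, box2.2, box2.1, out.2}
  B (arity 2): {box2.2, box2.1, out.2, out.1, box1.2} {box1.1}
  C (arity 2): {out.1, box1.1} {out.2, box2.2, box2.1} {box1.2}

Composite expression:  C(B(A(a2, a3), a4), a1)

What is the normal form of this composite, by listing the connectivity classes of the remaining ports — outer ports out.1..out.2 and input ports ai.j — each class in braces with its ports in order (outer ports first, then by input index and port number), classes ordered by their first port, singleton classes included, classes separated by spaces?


{out.1, a3.1, a3.2, a4.1, a4.2} {out.2, a1.1, a1.2} {a2.1, a2.2}

Substituting into C glues patterns; closure does the rest.
the subtree at A composes to {out.1, out.2, a3.1, a3.2} {a2.1, a2.2} on (a2, a3); out.j = own outer ports
the subtree at B composes to {out.1, out.2, a3.1, a3.2, a4.1, a4.2} {a2.1, a2.2} on (a2, a3, a4); out.j = own outer ports
the subtree at C composes to {out.1, a3.1, a3.2, a4.1, a4.2} {out.2, a1.1, a1.2} {a2.1, a2.2} on (a2, a3, a4, a1); out.j = own outer ports


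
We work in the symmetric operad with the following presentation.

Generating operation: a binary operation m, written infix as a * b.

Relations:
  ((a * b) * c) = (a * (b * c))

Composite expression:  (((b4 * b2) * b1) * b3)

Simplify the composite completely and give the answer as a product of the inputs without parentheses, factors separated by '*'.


Under associativity of m, the answer is the b's in reading order.
(b4 * b2) flattens to b4 * b2
((b4 * b2) * b1) flattens to b4 * b2 * b1
(((b4 * b2) * b1) * b3) flattens to b4 * b2 * b1 * b3

b4 * b2 * b1 * b3


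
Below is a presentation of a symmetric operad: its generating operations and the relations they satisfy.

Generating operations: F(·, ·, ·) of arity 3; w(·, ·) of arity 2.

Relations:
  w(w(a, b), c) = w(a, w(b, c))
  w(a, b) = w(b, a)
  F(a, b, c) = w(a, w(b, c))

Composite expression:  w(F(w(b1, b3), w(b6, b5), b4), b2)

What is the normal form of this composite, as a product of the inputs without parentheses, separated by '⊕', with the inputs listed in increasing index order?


With w associative and commutative, the b-input set is all that matters.
w(b1, b3) linearizes to b1 ⊕ b3
w(b6, b5) linearizes to b6 ⊕ b5
F(w(b1, b3), w(b6, b5), b4) linearizes to b1 ⊕ b3 ⊕ b6 ⊕ b5 ⊕ b4
w(F(w(b1, b3), w(b6, b5), b4), b2) linearizes to b1 ⊕ b3 ⊕ b6 ⊕ b5 ⊕ b4 ⊕ b2
reordering the factors by index: b1 ⊕ b2 ⊕ b3 ⊕ b4 ⊕ b5 ⊕ b6

b1 ⊕ b2 ⊕ b3 ⊕ b4 ⊕ b5 ⊕ b6


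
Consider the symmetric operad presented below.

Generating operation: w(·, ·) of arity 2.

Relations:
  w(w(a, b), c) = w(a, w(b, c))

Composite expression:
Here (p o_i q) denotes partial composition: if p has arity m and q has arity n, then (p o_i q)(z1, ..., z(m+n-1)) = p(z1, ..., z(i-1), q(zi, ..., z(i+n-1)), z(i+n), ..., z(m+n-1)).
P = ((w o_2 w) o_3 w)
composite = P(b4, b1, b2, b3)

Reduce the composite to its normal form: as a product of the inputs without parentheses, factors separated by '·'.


b4 · b1 · b2 · b3

Associativity of w dissolves the nesting; only the b-input order survives.
w(b2, b3) spells out as b2 · b3
w(b1, w(b2, b3)) spells out as b1 · b2 · b3
w(b4, w(b1, w(b2, b3))) spells out as b4 · b1 · b2 · b3


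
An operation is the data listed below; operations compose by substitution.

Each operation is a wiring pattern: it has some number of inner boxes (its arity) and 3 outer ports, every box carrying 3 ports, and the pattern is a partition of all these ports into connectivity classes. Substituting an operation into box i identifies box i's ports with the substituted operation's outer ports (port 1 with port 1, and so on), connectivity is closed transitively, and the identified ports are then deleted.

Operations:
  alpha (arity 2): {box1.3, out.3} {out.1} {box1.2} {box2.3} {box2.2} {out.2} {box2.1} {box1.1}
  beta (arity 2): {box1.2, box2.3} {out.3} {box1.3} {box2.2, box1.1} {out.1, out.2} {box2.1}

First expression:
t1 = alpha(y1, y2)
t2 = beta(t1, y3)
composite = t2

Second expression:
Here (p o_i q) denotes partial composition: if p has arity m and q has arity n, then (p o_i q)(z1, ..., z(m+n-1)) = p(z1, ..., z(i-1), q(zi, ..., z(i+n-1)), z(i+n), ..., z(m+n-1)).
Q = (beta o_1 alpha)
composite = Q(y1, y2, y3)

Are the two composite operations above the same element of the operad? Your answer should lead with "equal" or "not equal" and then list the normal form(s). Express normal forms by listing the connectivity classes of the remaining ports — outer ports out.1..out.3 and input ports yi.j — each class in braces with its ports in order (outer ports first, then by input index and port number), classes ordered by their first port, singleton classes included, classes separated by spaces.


Normal form of the first expression: {out.1, out.2} {out.3} {y1.1} {y1.2} {y1.3} {y2.1} {y2.2} {y2.3} {y3.1} {y3.2} {y3.3}
Normal form of the second expression: {out.1, out.2} {out.3} {y1.1} {y1.2} {y1.3} {y2.1} {y2.2} {y2.3} {y3.1} {y3.2} {y3.3}
Same normal form: equal.

equal; both compose to {out.1, out.2} {out.3} {y1.1} {y1.2} {y1.3} {y2.1} {y2.2} {y2.3} {y3.1} {y3.2} {y3.3}


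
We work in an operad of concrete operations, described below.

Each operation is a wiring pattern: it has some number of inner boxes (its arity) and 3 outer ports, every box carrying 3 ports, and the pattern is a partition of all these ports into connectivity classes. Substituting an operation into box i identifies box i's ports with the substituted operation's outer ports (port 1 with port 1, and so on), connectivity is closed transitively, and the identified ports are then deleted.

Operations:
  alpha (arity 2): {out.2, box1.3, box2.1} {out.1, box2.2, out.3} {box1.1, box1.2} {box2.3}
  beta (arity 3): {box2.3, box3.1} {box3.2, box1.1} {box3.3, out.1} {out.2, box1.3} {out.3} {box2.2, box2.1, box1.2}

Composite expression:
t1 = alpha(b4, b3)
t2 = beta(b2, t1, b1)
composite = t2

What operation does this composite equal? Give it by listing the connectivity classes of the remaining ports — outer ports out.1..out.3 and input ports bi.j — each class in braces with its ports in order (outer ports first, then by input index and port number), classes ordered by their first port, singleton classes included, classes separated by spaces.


{out.1, b1.3} {out.2, b2.3} {out.3} {b1.1, b2.2, b3.1, b3.2, b4.3} {b1.2, b2.1} {b3.3} {b4.1, b4.2}

Treat the ports identified at beta as solder joints: merge, then drop.
after alpha, the pattern on (b4, b3) reads {out.1, out.3, b3.2} {out.2, b3.1, b4.3} {b3.3} {b4.1, b4.2} (out.j = its outer ports)
after beta, the pattern on (b2, b4, b3, b1) reads {out.1, b1.3} {out.2, b2.3} {out.3} {b1.1, b2.2, b3.1, b3.2, b4.3} {b1.2, b2.1} {b3.3} {b4.1, b4.2} (out.j = its outer ports)


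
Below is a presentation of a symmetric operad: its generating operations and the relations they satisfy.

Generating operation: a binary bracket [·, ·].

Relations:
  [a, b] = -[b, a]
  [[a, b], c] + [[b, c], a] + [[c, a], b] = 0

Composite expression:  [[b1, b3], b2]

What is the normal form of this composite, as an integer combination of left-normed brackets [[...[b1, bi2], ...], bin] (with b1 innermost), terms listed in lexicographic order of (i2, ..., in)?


[[b1, b3], b2]

Left-normed coefficients sit on the b1-initial expansion words.
Composite bracket: [[b1, b3], b2]
Full expansion: 4 signed words from ab - ba (2^2 = 4).
Coefficients come from the b1-initial words:
  from b1b3b2, sign +1: term +[[b1, b3], b2]


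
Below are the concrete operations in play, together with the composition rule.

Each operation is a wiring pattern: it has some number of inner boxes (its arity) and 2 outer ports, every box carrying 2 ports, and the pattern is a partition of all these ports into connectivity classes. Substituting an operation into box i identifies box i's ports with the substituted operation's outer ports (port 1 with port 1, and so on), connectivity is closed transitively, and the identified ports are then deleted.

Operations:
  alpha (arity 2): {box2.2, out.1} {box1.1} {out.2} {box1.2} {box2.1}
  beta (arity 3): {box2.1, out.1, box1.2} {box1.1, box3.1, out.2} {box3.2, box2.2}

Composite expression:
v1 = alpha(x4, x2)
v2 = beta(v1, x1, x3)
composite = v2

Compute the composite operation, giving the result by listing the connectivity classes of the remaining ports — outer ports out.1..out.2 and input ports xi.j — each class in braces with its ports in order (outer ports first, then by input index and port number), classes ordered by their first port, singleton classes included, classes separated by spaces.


Two ports join when wires chain via beta-identified ports.
alpha over (x4, x2) gives {out.1, x2.2} {out.2} {x2.1} {x4.1} {x4.2}, out.j being that stage's outer ports
beta over (x4, x2, x1, x3) gives {out.1, x1.1} {out.2, x2.2, x3.1} {x1.2, x3.2} {x2.1} {x4.1} {x4.2}, out.j being that stage's outer ports

{out.1, x1.1} {out.2, x2.2, x3.1} {x1.2, x3.2} {x2.1} {x4.1} {x4.2}


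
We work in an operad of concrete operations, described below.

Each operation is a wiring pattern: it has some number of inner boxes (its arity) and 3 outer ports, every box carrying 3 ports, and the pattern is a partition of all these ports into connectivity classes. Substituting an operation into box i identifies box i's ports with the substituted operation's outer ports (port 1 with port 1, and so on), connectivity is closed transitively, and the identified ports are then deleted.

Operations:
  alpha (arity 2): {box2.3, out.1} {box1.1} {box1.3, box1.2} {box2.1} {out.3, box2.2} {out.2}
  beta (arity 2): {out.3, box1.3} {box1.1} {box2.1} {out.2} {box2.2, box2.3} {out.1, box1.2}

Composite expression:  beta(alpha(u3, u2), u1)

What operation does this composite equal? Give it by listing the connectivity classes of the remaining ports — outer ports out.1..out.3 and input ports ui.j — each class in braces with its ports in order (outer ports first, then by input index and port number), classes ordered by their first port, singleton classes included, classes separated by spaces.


{out.1} {out.2} {out.3, u2.2} {u1.1} {u1.2, u1.3} {u2.1} {u2.3} {u3.1} {u3.2, u3.3}


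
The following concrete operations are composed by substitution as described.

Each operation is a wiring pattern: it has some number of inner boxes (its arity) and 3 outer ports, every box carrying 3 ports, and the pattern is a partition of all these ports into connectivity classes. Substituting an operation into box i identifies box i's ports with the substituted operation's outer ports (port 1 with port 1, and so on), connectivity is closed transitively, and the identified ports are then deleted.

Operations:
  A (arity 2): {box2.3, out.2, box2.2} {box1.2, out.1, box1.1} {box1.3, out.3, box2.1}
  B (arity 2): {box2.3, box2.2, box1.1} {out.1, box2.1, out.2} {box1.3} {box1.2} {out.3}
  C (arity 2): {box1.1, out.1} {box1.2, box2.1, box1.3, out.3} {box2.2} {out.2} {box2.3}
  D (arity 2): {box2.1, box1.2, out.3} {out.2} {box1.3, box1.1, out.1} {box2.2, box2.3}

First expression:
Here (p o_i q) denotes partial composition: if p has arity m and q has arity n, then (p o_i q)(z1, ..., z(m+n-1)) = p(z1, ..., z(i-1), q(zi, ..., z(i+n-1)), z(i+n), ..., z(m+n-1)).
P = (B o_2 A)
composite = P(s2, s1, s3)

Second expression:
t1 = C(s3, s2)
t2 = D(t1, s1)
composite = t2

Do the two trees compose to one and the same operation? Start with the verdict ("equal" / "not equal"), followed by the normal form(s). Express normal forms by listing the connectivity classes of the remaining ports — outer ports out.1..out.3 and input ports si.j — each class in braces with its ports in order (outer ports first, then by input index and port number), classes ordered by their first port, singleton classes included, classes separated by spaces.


Reducing the first expression gives {out.1, out.2, s1.1, s1.2} {out.3} {s1.3, s2.1, s3.1, s3.2, s3.3} {s2.2} {s2.3}
Reducing the second expression gives {out.1, s2.1, s3.1, s3.2, s3.3} {out.2} {out.3, s1.1} {s1.2, s1.3} {s2.2} {s2.3}
They disagree, so not equal.

not equal — first {out.1, out.2, s1.1, s1.2} {out.3} {s1.3, s2.1, s3.1, s3.2, s3.3} {s2.2} {s2.3}, second {out.1, s2.1, s3.1, s3.2, s3.3} {out.2} {out.3, s1.1} {s1.2, s1.3} {s2.2} {s2.3}


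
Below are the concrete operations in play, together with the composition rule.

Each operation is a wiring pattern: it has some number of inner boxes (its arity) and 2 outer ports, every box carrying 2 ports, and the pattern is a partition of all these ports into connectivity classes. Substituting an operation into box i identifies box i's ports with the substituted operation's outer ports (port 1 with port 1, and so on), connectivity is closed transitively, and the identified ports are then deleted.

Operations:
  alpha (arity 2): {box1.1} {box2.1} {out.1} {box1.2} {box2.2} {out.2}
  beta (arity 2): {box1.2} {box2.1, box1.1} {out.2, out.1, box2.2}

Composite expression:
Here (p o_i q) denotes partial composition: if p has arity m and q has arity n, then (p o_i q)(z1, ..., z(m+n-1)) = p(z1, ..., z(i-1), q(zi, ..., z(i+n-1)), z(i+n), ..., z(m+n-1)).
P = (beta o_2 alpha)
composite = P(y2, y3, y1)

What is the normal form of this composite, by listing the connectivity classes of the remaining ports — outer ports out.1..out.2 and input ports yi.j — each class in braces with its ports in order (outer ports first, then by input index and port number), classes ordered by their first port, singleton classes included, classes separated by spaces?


Reachability decides: close wires over beta-identified ports.
after alpha, the pattern on (y3, y1) reads {out.1} {out.2} {y1.1} {y1.2} {y3.1} {y3.2} (out.j = its outer ports)
after beta, the pattern on (y2, y3, y1) reads {out.1, out.2} {y1.1} {y1.2} {y2.1} {y2.2} {y3.1} {y3.2} (out.j = its outer ports)

{out.1, out.2} {y1.1} {y1.2} {y2.1} {y2.2} {y3.1} {y3.2}
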